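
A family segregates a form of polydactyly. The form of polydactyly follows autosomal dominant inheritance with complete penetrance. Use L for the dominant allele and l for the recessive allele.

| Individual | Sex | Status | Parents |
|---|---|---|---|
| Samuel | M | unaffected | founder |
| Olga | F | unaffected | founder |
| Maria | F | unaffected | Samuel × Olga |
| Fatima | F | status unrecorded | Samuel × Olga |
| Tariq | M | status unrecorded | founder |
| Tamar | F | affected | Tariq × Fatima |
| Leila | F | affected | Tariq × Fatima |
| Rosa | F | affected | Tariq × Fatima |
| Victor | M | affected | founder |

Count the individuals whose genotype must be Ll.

Obligate heterozygotes: Tamar is affected so carries L and received l from Fatima (ll), so Tamar is Ll; Leila is affected so carries L and received l from Fatima (ll), so Leila is Ll; Rosa is affected so carries L and received l from Fatima (ll), so Rosa is Ll.
Every other individual is either homozygous by phenotype or has at least one consistent homozygous assignment, so the count is 3.

3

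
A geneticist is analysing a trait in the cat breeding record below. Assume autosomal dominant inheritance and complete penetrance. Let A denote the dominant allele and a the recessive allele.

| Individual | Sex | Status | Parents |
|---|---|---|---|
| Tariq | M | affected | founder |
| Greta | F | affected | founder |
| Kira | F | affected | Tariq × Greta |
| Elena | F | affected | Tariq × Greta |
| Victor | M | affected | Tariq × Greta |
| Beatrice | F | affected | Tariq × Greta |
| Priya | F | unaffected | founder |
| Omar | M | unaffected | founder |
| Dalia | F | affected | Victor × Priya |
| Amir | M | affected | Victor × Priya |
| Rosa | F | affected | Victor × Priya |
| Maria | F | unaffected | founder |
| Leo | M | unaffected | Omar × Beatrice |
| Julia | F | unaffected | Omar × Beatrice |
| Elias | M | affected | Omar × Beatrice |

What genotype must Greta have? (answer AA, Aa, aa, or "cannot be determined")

Greta's phenotype allows AA or Aa, and no parent or child forces a single allele at both positions; consistent genotype assignments exist with Greta as AA or Aa.

cannot be determined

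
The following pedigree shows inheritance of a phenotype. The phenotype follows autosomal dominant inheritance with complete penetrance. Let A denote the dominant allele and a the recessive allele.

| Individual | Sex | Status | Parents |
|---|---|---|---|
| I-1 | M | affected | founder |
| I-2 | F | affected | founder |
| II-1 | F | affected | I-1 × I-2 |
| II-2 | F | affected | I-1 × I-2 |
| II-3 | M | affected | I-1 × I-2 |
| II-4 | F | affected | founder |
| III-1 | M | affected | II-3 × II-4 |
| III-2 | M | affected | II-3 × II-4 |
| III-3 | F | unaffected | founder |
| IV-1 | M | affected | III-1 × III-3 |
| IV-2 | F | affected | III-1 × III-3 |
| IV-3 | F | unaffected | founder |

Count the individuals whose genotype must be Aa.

Obligate heterozygotes: IV-1 is affected so carries A and received a from III-3 (aa), so IV-1 is Aa; IV-2 is affected so carries A and received a from III-3 (aa), so IV-2 is Aa.
Every other individual is either homozygous by phenotype or has at least one consistent homozygous assignment, so the count is 2.

2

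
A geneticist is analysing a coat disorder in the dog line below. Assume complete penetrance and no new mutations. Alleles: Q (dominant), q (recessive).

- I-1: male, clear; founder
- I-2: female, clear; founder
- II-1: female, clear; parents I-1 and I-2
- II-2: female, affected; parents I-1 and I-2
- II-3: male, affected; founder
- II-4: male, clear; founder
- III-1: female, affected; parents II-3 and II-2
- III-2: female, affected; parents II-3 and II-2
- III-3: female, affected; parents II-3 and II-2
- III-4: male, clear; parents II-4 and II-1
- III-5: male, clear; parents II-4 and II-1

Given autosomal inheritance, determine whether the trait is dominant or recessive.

I-1 and I-2 are both clear yet have an affected child II-2. Under dominance, an affected child requires at least one affected parent, so the trait cannot be dominant.

recessive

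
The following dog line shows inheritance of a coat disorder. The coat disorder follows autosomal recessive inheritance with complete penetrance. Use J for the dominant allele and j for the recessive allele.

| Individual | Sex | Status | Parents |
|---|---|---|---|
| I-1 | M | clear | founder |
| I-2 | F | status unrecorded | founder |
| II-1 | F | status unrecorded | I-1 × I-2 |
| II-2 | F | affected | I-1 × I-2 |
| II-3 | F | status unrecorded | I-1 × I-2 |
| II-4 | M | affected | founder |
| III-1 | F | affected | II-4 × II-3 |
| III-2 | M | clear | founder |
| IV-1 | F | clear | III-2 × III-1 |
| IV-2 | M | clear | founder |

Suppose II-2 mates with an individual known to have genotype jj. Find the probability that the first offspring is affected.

II-2 is affected, so II-2 is jj.
The cross gives 1 jj, so P(offspring is affected) = 1.

1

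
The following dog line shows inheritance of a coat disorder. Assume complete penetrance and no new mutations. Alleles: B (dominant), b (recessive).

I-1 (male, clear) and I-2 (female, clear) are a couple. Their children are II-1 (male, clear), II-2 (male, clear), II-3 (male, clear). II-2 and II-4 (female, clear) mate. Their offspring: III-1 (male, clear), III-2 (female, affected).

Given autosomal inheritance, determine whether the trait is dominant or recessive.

recessive

II-2 and II-4 are both clear yet have an affected child III-2. Under dominance, an affected child requires at least one affected parent, so the trait cannot be dominant.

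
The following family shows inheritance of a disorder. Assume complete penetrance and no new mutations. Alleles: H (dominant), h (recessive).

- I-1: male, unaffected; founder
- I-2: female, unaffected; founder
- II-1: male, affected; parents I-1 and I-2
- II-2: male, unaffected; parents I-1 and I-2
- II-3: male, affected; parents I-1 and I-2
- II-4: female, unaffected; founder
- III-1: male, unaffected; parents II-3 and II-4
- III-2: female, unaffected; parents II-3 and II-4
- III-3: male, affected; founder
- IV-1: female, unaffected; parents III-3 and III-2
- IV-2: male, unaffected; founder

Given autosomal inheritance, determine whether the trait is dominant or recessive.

recessive

I-1 and I-2 are both unaffected yet have an affected child II-1. Under dominance, an affected child requires at least one affected parent, so the trait cannot be dominant.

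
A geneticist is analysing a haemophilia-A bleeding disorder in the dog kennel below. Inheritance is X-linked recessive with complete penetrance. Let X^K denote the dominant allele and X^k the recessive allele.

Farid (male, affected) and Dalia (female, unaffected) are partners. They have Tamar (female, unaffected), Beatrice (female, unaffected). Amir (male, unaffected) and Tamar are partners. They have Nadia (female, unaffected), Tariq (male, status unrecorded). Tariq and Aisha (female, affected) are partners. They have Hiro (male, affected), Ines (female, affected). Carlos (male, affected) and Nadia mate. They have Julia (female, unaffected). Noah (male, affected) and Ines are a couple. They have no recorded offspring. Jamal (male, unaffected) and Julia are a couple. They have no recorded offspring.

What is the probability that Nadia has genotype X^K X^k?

Amir is unaffected, so Amir is X^K Y.
Tamar is unaffected so carries K and received k from Farid (X^k Y), so Tamar is X^K X^k.
Their cross gives offspring ratios 1/2 X^K X^K : 1/2 X^K X^k. Conditioning on Nadia being unaffected, P(X^K X^k) = 1/2 / 1 = 1/2 before taking Nadia's own offspring into account.
Carlos is affected, so Carlos is X^k Y.
Now use Nadia's offspring. Probability of each recorded status — unaffected daughter Julia: 1/2 if Nadia is X^K X^k, 1 if X^K X^K.
Bayes: P(X^K X^k) = 1/2·1/2 / (1/2·1/2 + 1/2·1) = 1/3.

1/3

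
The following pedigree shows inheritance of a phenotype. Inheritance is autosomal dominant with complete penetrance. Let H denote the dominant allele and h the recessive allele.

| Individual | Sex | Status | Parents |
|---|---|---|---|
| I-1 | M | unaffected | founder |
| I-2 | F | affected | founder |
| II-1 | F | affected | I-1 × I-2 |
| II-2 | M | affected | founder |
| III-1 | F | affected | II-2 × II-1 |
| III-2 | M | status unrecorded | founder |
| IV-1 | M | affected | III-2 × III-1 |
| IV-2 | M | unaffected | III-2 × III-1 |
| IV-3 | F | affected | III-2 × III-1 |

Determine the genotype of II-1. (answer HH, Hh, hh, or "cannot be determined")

Hh

From phenotype alone, II-1 is HH or Hh.
II-1 is affected so carries H and received h from I-1 (hh), so II-1 is Hh.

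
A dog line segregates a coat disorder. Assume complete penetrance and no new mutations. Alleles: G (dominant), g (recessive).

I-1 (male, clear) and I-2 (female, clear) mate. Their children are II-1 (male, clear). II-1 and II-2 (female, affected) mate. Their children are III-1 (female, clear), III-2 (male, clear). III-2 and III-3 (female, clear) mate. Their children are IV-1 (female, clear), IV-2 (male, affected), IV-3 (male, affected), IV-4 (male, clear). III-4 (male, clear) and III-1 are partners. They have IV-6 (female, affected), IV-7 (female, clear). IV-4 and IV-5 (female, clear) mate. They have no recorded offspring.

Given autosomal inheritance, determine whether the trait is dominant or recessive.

recessive

III-2 and III-3 are both clear yet have an affected child IV-2. Under dominance, an affected child requires at least one affected parent, so the trait cannot be dominant.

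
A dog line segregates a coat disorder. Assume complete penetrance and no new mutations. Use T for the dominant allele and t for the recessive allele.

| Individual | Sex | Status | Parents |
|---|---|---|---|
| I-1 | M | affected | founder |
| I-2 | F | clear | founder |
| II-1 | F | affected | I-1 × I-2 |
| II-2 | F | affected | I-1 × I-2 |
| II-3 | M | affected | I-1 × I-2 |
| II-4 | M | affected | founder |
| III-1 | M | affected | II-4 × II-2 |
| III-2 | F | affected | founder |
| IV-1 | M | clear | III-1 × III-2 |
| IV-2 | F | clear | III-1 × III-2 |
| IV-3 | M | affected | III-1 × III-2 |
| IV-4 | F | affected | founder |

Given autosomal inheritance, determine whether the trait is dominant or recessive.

III-1 and III-2 are both affected yet have a clear child IV-1. Under a recessive model two affected parents are homozygous and every child would be affected, so the trait cannot be recessive.

dominant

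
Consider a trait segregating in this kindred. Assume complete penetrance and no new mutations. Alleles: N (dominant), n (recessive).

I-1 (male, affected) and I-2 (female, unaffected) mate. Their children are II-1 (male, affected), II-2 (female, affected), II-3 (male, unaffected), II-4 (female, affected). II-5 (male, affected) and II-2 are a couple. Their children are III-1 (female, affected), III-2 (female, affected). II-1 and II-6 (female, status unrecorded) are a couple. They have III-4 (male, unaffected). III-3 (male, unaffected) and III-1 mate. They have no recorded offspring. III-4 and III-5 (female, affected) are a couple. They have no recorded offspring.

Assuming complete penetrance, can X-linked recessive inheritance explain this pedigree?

A consistent assignment under X-linked recessive exists: I-1 X^n Y, I-2 X^N X^n, II-1 X^n Y, II-2 X^n X^n, II-3 X^N Y, II-4 X^n X^n, II-5 X^n Y, II-6 X^N X^N, III-1 X^n X^n, III-2 X^n X^n, III-3 X^N Y, III-4 X^N Y, III-5 X^n X^n.
In this assignment every recorded phenotype matches its genotype and every non-founder's genotype is obtainable from its parents' genotypes, so the pedigree is consistent.

Yes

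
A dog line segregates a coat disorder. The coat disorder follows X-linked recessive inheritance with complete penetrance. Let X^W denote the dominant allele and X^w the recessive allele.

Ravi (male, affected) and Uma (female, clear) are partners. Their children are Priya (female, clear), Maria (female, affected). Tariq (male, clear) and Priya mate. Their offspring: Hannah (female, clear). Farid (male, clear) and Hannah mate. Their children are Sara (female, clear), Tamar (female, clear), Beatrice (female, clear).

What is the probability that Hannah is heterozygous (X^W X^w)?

Tariq is clear, so Tariq is X^W Y.
Priya is clear so carries W and received w from Ravi (X^w Y), so Priya is X^W X^w.
Their cross gives offspring ratios 1/2 X^W X^W : 1/2 X^W X^w. Conditioning on Hannah being clear, P(X^W X^w) = 1/2 / 1 = 1/2 before taking Hannah's own offspring into account.
Farid is clear, so Farid is X^W Y.
Hannah's offspring (Sara, Tamar, Beatrice) would show their recorded status with the same probability whether Hannah is X^W X^w or X^W X^W, so they carry no information and P(X^W X^w) = 1/2.

1/2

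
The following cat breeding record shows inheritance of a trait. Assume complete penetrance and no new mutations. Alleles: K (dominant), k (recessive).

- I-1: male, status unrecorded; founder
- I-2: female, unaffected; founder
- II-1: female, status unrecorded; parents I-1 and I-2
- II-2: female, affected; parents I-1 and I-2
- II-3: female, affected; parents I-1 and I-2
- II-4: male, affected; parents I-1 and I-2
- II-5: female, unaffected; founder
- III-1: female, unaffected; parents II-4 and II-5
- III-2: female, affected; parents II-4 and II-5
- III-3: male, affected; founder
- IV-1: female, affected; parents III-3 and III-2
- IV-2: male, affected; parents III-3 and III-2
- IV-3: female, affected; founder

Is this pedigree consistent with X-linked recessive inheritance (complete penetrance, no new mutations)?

Yes

A consistent assignment under X-linked recessive exists: I-1 X^k Y, I-2 X^K X^k, II-1 X^K X^k, II-2 X^k X^k, II-3 X^k X^k, II-4 X^k Y, II-5 X^K X^k, III-1 X^K X^k, III-2 X^k X^k, III-3 X^k Y, IV-1 X^k X^k, IV-2 X^k Y, IV-3 X^k X^k.
In this assignment every recorded phenotype matches its genotype and every non-founder's genotype is obtainable from its parents' genotypes, so the pedigree is consistent.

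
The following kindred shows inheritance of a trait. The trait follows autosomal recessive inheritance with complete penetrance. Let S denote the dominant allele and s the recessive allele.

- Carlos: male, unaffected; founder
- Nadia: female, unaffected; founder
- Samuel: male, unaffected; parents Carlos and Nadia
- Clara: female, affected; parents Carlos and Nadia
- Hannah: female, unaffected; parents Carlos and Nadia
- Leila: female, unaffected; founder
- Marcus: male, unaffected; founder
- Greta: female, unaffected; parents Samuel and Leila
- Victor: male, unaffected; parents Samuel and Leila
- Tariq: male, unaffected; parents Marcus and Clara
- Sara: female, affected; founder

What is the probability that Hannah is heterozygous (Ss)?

2/3

Carlos is unaffected so carries S and passed s to Clara (ss), so Carlos is Ss.
Nadia is unaffected so carries S and passed s to Clara (ss), so Nadia is Ss.
Their cross gives offspring ratios 1/4 SS : 1/2 Ss : 1/4 ss. Conditioning on Hannah being unaffected, P(Ss) = 1/2 / 3/4 = 2/3.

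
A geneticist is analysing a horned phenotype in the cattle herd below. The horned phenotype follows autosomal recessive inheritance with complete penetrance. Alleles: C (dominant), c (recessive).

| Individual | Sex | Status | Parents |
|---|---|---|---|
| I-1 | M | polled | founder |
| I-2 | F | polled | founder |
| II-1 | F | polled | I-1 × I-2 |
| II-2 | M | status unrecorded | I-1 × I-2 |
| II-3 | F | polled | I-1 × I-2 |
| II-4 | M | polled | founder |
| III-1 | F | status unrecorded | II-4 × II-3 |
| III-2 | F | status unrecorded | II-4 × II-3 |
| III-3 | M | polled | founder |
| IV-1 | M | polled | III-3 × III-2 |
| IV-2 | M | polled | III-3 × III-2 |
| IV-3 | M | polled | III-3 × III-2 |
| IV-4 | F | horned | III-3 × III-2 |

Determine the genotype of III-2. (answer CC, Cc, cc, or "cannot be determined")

cannot be determined

III-2's phenotype is unrecorded, and no parent or child forces a single allele at both positions; consistent genotype assignments exist with III-2 as Cc or cc.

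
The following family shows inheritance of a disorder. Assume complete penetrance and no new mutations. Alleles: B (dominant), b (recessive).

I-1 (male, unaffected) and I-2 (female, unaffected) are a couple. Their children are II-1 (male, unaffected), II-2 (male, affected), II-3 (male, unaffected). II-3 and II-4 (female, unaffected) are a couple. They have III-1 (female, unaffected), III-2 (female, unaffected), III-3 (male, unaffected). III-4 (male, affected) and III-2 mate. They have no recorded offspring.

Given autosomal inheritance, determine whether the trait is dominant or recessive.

recessive

I-1 and I-2 are both unaffected yet have an affected child II-2. Under dominance, an affected child requires at least one affected parent, so the trait cannot be dominant.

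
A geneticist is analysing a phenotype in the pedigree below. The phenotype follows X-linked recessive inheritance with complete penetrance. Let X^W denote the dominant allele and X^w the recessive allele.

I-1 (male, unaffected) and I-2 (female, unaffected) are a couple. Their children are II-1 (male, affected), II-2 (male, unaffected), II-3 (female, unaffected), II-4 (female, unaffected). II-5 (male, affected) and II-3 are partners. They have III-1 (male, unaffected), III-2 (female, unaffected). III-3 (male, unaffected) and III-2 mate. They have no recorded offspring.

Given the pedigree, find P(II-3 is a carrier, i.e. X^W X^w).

I-1 is unaffected, so I-1 is X^W Y.
I-2 is unaffected so carries W and passed w to II-1 (X^w Y), so I-2 is X^W X^w.
Their cross gives offspring ratios 1/2 X^W X^W : 1/2 X^W X^w. Conditioning on II-3 being unaffected, P(X^W X^w) = 1/2 / 1 = 1/2 before taking II-3's own offspring into account.
II-5 is affected, so II-5 is X^w Y.
Now use II-3's offspring. Probability of each recorded status — unaffected son III-1: 1/2 if II-3 is X^W X^w, 1 if X^W X^W; unaffected daughter III-2: 1/2 if II-3 is X^W X^w, 1 if X^W X^W.
Bayes: P(X^W X^w) = 1/2·1/4 / (1/2·1/4 + 1/2·1) = 1/5.

1/5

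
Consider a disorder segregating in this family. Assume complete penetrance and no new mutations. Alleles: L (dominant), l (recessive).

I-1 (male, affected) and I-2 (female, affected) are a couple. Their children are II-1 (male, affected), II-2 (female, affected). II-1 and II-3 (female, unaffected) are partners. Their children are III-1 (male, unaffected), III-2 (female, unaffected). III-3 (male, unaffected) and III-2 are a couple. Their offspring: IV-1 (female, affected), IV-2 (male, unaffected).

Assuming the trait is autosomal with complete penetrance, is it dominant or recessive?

recessive

III-3 and III-2 are both unaffected yet have an affected child IV-1. Under dominance, an affected child requires at least one affected parent, so the trait cannot be dominant.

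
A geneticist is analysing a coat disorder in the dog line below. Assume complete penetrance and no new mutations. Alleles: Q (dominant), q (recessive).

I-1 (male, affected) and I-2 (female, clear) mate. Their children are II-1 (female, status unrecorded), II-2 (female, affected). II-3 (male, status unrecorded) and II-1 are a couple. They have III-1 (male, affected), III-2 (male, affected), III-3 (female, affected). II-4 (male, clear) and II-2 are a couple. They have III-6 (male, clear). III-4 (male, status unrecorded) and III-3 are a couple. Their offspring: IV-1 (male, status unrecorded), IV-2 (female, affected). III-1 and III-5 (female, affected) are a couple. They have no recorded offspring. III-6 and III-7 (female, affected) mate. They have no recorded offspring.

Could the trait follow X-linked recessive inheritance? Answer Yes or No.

No

Under X-linked recessive, III-6 (clear, male) cannot arise from II-4 (clear) × II-2 (affected).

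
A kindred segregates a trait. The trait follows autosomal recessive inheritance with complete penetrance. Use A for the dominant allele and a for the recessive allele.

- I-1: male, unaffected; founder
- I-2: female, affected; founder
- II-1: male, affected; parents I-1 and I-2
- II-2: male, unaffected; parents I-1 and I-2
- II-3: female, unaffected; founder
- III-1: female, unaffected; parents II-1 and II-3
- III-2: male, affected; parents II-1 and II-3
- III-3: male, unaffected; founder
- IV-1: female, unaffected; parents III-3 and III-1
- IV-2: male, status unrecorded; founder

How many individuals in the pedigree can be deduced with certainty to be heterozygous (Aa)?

Obligate heterozygotes: I-1 is unaffected so carries A and passed a to II-1 (aa), so I-1 is Aa; II-2 is unaffected so carries A and received a from I-2 (aa), so II-2 is Aa; II-3 is unaffected so carries A and passed a to III-2 (aa), so II-3 is Aa; III-1 is unaffected so carries A and received a from II-1 (aa), so III-1 is Aa.
Every other individual is either homozygous by phenotype or has at least one consistent homozygous assignment, so the count is 4.

4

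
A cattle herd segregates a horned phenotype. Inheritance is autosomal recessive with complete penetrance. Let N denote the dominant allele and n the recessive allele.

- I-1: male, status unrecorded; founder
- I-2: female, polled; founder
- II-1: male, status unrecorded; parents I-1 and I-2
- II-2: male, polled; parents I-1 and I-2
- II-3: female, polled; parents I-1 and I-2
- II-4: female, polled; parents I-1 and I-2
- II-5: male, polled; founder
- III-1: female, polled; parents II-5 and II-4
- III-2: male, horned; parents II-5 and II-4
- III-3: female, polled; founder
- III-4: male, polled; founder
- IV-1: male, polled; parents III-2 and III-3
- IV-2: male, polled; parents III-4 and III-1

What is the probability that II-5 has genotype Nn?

II-5 is polled so carries N and passed n to III-2 (nn), so II-5 is Nn, giving P(Nn) = 1.

1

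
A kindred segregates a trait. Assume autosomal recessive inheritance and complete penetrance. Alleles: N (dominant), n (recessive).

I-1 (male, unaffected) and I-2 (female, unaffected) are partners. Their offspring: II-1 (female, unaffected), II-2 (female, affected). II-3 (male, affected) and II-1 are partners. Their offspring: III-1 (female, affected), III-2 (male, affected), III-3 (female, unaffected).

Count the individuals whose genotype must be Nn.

Obligate heterozygotes: I-1 is unaffected so carries N and passed n to II-2 (nn), so I-1 is Nn; I-2 is unaffected so carries N and passed n to II-2 (nn), so I-2 is Nn; II-1 is unaffected so carries N and passed n to III-1 (nn), so II-1 is Nn; III-3 is unaffected so carries N and received n from II-3 (nn), so III-3 is Nn.
Every other individual is either homozygous by phenotype or has at least one consistent homozygous assignment, so the count is 4.

4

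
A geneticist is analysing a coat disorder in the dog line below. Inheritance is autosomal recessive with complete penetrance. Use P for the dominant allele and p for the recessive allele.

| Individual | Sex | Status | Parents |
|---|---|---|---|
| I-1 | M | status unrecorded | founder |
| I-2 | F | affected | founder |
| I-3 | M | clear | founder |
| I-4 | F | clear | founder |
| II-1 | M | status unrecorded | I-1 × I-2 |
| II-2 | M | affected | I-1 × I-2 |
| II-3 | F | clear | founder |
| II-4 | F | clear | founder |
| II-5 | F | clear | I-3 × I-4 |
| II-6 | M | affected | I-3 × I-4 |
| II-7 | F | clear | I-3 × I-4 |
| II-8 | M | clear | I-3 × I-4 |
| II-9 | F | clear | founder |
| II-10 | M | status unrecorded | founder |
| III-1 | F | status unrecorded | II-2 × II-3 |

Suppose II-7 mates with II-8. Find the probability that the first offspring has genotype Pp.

4/9

I-3 is clear so carries P and passed p to II-6 (pp), so I-3 is Pp.
I-4 is clear so carries P and passed p to II-6 (pp), so I-4 is Pp.
II-7 is a clear offspring of I-3 (Pp) × I-4 (Pp), whose cross gives 1/4 PP : 1/2 Pp : 1/4 pp; conditioning on being clear, II-7 is PP with probability 1/3, Pp with probability 2/3.
II-8 is a clear offspring of I-3 (Pp) × I-4 (Pp), whose cross gives 1/4 PP : 1/2 Pp : 1/4 pp; conditioning on being clear, II-8 is PP with probability 1/3, Pp with probability 2/3.
Summing over parental genotype combinations, P(offspring has genotype Pp) = 2/9·1/2 + 2/9·1/2 + 4/9·1/2 = 4/9.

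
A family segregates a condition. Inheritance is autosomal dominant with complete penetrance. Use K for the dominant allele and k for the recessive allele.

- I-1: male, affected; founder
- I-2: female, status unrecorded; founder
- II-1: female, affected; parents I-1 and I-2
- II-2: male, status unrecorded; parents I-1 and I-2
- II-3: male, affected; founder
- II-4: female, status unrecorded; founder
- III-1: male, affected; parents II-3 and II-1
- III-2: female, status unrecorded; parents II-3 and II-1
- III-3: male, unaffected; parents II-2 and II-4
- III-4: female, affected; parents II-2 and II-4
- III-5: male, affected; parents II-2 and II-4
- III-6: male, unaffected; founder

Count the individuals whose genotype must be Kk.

0

No individual's genotype is forced to Kk by the pedigree, so the count is 0.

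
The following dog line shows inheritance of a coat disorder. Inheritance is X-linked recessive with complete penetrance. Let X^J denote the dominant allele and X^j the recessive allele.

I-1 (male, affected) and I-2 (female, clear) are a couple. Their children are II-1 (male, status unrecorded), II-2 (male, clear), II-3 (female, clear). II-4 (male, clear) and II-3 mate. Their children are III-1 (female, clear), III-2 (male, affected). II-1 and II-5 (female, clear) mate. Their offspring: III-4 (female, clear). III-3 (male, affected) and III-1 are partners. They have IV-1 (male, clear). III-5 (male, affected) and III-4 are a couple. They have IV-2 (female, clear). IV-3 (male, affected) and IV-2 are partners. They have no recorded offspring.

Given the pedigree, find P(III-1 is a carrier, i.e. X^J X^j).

II-4 is clear, so II-4 is X^J Y.
II-3 is clear so carries J and received j from I-1 (X^j Y), so II-3 is X^J X^j.
Their cross gives offspring ratios 1/2 X^J X^J : 1/2 X^J X^j. Conditioning on III-1 being clear, P(X^J X^j) = 1/2 / 1 = 1/2 before taking III-1's own offspring into account.
III-3 is affected, so III-3 is X^j Y.
Now use III-1's offspring. Probability of each recorded status — clear son IV-1: 1/2 if III-1 is X^J X^j, 1 if X^J X^J.
Bayes: P(X^J X^j) = 1/2·1/2 / (1/2·1/2 + 1/2·1) = 1/3.

1/3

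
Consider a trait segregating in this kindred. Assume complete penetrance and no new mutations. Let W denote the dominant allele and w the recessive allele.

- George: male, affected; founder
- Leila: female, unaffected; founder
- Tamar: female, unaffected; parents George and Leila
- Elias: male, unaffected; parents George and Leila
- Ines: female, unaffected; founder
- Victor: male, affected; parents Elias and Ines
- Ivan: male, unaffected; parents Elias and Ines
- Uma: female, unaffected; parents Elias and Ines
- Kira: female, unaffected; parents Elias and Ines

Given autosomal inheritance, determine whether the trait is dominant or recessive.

recessive

Elias and Ines are both unaffected yet have an affected child Victor. Under dominance, an affected child requires at least one affected parent, so the trait cannot be dominant.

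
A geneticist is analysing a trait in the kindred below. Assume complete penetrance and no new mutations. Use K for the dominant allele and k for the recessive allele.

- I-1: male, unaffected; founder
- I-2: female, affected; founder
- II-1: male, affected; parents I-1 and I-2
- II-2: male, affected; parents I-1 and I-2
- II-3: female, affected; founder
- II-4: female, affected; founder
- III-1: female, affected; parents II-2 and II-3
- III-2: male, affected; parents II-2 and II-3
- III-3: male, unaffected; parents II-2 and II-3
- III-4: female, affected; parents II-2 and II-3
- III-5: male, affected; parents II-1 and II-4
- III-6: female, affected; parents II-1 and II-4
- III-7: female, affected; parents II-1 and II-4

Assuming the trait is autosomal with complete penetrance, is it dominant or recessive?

II-2 and II-3 are both affected yet have an unaffected child III-3. Under a recessive model two affected parents are homozygous and every child would be affected, so the trait cannot be recessive.

dominant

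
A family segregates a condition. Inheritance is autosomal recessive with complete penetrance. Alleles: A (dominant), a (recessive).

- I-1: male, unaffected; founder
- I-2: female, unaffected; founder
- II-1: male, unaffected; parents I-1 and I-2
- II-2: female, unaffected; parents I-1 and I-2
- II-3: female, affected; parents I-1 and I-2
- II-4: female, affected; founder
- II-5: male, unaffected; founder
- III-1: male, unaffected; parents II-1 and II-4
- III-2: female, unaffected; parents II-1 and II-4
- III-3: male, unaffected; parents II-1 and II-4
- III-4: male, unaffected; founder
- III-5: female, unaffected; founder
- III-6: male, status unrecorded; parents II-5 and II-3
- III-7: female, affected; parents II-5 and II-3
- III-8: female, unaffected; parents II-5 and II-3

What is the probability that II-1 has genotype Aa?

1/5

I-1 is unaffected so carries A and passed a to II-3 (aa), so I-1 is Aa.
I-2 is unaffected so carries A and passed a to II-3 (aa), so I-2 is Aa.
Their cross gives offspring ratios 1/4 AA : 1/2 Aa : 1/4 aa. Conditioning on II-1 being unaffected, P(Aa) = 1/2 / 3/4 = 2/3 before taking II-1's own offspring into account.
II-4 is affected, so II-4 is aa.
Now use II-1's offspring. Probability of each recorded status — unaffected son III-1: 1/2 if II-1 is Aa, 1 if AA; unaffected daughter III-2: 1/2 if II-1 is Aa, 1 if AA; unaffected son III-3: 1/2 if II-1 is Aa, 1 if AA.
Bayes: P(Aa) = 2/3·1/8 / (2/3·1/8 + 1/3·1) = 1/5.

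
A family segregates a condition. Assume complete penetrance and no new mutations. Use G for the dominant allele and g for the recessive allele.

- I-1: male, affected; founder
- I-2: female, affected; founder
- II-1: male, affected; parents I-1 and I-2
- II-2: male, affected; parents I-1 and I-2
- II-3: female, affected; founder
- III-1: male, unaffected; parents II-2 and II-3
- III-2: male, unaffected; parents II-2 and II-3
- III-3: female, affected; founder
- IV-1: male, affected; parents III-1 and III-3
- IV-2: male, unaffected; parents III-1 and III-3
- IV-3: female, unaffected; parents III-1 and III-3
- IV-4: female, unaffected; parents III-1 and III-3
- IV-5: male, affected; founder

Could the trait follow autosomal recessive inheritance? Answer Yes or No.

Under autosomal recessive, III-1 (unaffected, male) cannot arise from II-2 (affected) × II-3 (affected).

No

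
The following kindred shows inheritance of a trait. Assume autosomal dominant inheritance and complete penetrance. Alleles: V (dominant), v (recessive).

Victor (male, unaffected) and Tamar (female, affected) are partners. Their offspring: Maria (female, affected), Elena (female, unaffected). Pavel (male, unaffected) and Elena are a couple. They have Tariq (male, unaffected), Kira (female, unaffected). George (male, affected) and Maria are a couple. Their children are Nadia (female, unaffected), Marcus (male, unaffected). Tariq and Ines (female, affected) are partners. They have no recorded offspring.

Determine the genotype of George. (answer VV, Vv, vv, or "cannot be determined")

Vv

From phenotype alone, George is VV or Vv.
George is affected so carries V and passed v to Nadia (vv), so George is Vv.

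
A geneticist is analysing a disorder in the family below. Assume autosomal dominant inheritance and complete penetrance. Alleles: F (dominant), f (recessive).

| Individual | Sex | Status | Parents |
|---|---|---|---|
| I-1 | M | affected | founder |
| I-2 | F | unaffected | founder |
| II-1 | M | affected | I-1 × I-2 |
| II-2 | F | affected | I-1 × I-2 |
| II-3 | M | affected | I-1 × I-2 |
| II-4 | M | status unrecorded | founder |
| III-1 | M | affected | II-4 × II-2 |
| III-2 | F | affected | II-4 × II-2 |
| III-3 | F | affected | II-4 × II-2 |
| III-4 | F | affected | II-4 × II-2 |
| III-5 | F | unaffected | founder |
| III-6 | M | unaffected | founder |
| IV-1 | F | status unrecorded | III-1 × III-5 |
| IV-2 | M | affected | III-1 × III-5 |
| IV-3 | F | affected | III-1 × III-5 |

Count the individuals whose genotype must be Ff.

Obligate heterozygotes: II-1 is affected so carries F and received f from I-2 (ff), so II-1 is Ff; II-2 is affected so carries F and received f from I-2 (ff), so II-2 is Ff; II-3 is affected so carries F and received f from I-2 (ff), so II-3 is Ff; IV-2 is affected so carries F and received f from III-5 (ff), so IV-2 is Ff; IV-3 is affected so carries F and received f from III-5 (ff), so IV-3 is Ff.
Every other individual is either homozygous by phenotype or has at least one consistent homozygous assignment, so the count is 5.

5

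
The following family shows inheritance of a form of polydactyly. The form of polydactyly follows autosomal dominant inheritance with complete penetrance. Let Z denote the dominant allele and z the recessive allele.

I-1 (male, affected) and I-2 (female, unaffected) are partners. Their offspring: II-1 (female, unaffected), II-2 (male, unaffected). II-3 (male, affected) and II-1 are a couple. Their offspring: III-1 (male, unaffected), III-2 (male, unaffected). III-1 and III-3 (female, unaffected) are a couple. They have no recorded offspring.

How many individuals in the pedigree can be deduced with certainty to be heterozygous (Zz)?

Obligate heterozygotes: I-1 is affected so carries Z and passed z to II-1 (zz), so I-1 is Zz; II-3 is affected so carries Z and passed z to III-1 (zz), so II-3 is Zz.
Every other individual is either homozygous by phenotype or has at least one consistent homozygous assignment, so the count is 2.

2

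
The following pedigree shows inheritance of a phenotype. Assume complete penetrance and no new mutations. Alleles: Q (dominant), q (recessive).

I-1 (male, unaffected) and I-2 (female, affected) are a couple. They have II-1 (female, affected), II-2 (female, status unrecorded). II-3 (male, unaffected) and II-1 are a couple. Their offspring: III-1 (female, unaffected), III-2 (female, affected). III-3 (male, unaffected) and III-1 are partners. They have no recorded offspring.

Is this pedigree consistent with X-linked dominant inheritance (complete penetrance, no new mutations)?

Yes

A consistent assignment under X-linked dominant exists: I-1 X^q Y, I-2 X^Q X^Q, II-1 X^Q X^q, II-2 X^Q X^q, II-3 X^q Y, III-1 X^q X^q, III-2 X^Q X^q, III-3 X^q Y.
In this assignment every recorded phenotype matches its genotype and every non-founder's genotype is obtainable from its parents' genotypes, so the pedigree is consistent.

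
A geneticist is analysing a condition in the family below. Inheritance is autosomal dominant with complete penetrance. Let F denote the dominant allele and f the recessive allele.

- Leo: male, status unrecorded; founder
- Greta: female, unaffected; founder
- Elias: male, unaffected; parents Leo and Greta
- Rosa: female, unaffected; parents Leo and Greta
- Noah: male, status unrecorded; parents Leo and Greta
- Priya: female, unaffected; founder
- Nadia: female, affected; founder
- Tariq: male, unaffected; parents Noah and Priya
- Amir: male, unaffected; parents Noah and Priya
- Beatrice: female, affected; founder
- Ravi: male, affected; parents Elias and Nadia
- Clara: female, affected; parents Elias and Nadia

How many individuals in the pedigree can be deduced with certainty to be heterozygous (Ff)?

2

Obligate heterozygotes: Ravi is affected so carries F and received f from Elias (ff), so Ravi is Ff; Clara is affected so carries F and received f from Elias (ff), so Clara is Ff.
Every other individual is either homozygous by phenotype or has at least one consistent homozygous assignment, so the count is 2.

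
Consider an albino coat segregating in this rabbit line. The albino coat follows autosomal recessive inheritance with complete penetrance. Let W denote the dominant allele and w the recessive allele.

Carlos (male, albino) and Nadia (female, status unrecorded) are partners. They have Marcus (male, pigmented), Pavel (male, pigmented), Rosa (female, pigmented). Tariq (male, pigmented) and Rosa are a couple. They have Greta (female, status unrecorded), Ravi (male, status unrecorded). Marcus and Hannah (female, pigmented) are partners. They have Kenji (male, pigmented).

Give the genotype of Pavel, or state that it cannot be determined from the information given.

Ww

From phenotype alone, Pavel is WW or Ww.
Pavel is pigmented so carries W and received w from Carlos (ww), so Pavel is Ww.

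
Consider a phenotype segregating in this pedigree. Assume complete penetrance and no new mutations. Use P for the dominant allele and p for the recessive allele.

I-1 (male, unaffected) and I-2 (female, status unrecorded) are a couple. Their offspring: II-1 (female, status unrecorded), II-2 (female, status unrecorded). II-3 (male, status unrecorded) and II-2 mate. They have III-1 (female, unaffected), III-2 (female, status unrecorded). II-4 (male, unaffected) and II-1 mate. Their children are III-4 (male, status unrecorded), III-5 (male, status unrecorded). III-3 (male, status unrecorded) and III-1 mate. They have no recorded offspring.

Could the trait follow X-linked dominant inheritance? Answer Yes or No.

A consistent assignment under X-linked dominant exists: I-1 X^p Y, I-2 X^P X^P, II-1 X^P X^p, II-2 X^P X^p, II-3 X^p Y, II-4 X^p Y, III-1 X^p X^p, III-2 X^P X^p, III-3 X^P Y, III-4 X^P Y, III-5 X^P Y.
In this assignment every recorded phenotype matches its genotype and every non-founder's genotype is obtainable from its parents' genotypes, so the pedigree is consistent.

Yes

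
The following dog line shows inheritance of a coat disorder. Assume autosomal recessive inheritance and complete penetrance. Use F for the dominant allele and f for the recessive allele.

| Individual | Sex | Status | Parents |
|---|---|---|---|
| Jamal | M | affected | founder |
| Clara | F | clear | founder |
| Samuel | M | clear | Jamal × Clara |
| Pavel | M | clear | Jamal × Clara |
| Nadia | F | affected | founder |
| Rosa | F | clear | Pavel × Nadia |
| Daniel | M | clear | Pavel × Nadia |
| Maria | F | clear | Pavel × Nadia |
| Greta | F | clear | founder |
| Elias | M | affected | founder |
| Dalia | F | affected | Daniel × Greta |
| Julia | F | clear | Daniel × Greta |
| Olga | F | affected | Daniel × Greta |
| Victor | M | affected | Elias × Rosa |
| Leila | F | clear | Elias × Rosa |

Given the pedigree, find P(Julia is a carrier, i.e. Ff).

Daniel is clear so carries F and received f from Nadia (ff), so Daniel is Ff.
Greta is clear so carries F and passed f to Dalia (ff), so Greta is Ff.
Their cross gives offspring ratios 1/4 FF : 1/2 Ff : 1/4 ff. Conditioning on Julia being clear, P(Ff) = 1/2 / 3/4 = 2/3.

2/3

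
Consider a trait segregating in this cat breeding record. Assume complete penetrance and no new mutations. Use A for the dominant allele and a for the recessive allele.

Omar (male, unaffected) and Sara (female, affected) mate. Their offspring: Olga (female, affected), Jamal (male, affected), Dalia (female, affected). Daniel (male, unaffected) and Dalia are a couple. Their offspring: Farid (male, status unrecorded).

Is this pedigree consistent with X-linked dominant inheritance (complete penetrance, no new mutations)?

A consistent assignment under X-linked dominant exists: Omar X^a Y, Sara X^A X^A, Olga X^A X^a, Jamal X^A Y, Dalia X^A X^a, Daniel X^a Y, Farid X^A Y.
In this assignment every recorded phenotype matches its genotype and every non-founder's genotype is obtainable from its parents' genotypes, so the pedigree is consistent.

Yes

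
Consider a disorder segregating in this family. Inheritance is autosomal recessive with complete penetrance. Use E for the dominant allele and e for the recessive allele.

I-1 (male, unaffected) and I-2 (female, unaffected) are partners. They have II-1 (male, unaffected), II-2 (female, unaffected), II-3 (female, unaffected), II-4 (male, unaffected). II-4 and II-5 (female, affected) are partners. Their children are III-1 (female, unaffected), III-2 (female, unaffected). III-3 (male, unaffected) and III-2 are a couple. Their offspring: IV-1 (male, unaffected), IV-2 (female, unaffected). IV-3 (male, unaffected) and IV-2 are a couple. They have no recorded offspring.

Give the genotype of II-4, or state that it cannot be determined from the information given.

II-4's phenotype allows EE or Ee, and no parent or child forces a single allele at both positions; consistent genotype assignments exist with II-4 as EE or Ee.

cannot be determined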